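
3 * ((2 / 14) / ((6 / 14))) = 1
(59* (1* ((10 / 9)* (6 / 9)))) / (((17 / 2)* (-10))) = -0.51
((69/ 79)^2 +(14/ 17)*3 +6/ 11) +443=521420912/ 1167067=446.78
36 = 36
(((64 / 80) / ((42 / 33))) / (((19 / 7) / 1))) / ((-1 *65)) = -22 / 6175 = -0.00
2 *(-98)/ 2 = -98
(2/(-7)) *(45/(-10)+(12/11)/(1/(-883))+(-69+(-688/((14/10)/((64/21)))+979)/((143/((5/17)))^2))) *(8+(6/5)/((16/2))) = 293622502664749/121622881380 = 2414.20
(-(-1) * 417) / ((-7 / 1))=-417 / 7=-59.57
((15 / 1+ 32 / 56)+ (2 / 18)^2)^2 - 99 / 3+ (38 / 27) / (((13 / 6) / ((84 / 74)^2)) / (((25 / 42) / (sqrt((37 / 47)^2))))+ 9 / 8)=134066246011277 / 637577949267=210.27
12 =12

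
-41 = -41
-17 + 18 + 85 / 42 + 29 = 1345 / 42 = 32.02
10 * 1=10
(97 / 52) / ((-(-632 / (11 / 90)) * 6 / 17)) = 18139 / 17746560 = 0.00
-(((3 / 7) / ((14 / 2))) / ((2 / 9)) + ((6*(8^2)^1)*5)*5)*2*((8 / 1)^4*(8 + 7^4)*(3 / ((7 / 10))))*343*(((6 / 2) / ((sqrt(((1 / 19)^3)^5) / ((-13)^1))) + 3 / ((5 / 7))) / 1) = -1169706936803328 + 9708845470264143360368640*sqrt(19) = 42319876262164321456035650.00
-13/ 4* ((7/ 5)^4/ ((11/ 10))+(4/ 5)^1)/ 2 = -38363/ 5500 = -6.98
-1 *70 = -70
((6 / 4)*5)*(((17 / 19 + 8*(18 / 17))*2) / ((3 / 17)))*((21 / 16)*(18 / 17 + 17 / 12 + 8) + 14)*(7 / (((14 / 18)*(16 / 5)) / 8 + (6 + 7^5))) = 7570591875 / 823179712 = 9.20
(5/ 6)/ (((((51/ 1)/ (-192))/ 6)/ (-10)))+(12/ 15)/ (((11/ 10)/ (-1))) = 35064/ 187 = 187.51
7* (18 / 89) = 126 / 89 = 1.42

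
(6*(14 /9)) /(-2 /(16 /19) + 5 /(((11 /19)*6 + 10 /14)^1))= -7.90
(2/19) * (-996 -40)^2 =112978.53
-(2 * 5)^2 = -100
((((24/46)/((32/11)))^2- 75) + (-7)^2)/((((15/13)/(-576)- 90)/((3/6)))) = 34287513/237674410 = 0.14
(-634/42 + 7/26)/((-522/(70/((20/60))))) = 40475/6786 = 5.96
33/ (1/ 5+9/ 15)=165/ 4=41.25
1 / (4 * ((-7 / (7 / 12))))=-1 / 48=-0.02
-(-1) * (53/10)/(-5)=-53/50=-1.06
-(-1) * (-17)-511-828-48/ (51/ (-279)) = -18588/ 17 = -1093.41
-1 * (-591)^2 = -349281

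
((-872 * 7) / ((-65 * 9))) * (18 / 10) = 6104 / 325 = 18.78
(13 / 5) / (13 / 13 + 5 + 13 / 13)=13 / 35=0.37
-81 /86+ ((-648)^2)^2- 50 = 15163465748195 /86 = 176319369165.06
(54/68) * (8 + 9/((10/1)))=7.07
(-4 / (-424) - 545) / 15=-57769 / 1590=-36.33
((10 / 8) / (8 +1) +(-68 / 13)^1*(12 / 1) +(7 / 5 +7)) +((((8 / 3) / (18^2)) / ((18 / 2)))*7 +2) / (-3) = -93650251 / 1705860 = -54.90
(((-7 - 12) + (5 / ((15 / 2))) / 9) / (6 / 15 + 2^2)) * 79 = -201845 / 594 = -339.81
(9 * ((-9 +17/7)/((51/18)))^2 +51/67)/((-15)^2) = 0.22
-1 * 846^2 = -715716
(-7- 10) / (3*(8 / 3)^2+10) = -51 / 94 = -0.54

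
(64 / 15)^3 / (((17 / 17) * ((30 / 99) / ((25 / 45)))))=1441792 / 10125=142.40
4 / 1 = 4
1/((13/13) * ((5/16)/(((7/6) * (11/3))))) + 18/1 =1426/45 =31.69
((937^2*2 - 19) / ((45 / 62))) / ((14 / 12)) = 217733956 / 105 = 2073656.72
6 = 6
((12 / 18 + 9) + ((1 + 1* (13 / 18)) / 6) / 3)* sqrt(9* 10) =3163* sqrt(10) / 108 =92.61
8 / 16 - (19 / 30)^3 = 6641 / 27000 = 0.25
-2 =-2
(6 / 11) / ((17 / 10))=60 / 187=0.32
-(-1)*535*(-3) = -1605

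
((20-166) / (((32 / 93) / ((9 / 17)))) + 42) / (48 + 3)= -3.58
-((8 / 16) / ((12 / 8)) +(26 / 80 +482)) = -57919 / 120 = -482.66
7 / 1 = 7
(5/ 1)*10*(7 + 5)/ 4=150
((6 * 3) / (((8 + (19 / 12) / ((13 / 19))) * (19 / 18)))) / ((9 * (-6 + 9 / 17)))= -31824 / 947701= -0.03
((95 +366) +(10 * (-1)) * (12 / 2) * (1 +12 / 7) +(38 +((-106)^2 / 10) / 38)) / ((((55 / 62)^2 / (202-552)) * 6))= -27108.98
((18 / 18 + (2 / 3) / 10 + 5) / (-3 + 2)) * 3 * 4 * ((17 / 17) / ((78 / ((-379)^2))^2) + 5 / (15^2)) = -246887451.48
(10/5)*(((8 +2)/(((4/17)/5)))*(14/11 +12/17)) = 9250/11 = 840.91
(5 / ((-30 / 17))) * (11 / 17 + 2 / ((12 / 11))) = -253 / 36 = -7.03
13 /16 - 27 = -419 /16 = -26.19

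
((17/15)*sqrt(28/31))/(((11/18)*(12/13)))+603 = 221*sqrt(217)/1705+603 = 604.91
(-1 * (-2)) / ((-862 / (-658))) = 658 / 431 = 1.53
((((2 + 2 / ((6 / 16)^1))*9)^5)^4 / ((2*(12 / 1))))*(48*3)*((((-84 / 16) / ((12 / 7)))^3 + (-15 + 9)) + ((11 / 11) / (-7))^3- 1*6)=-206155000899876761205355335925311540079104 / 343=-601034988046287933543310000000000000000.00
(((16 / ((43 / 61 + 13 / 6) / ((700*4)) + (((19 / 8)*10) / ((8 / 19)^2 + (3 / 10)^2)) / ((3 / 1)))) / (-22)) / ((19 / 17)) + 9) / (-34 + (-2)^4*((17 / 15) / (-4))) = -8243703458400285 / 35381630263641398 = -0.23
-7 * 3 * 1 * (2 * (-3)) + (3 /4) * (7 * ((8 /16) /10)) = 126.26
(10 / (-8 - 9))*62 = -36.47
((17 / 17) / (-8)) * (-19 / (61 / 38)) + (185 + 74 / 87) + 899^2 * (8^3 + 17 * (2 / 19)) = 167481739019153 / 403332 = 415245353.75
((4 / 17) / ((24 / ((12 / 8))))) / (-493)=-1 / 33524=-0.00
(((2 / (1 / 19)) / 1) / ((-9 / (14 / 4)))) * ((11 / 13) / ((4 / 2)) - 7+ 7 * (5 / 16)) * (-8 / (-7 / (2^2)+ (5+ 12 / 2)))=-242858 / 4329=-56.10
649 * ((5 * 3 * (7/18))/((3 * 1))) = 22715/18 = 1261.94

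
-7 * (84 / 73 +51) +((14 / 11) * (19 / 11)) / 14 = -364.90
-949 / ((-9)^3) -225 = -223.70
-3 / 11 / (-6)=1 / 22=0.05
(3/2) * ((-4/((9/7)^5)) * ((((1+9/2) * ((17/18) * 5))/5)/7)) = -448987/354294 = -1.27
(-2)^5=-32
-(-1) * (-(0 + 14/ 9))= -1.56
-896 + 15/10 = -1789/2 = -894.50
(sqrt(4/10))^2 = 2/5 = 0.40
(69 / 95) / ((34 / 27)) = 1863 / 3230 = 0.58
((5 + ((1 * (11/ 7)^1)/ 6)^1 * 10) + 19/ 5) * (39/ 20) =15587/ 700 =22.27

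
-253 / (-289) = 253 / 289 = 0.88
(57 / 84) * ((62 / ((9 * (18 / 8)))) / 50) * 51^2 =170221 / 1575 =108.08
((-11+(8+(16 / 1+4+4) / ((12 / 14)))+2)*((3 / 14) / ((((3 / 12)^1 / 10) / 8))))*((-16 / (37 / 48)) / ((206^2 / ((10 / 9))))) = -2764800 / 2747731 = -1.01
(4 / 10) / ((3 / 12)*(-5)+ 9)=8 / 155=0.05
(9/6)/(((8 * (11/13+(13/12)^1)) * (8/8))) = 117/1204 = 0.10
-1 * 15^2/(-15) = 15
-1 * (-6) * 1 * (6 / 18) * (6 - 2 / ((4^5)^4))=3298534883327 / 274877906944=12.00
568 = 568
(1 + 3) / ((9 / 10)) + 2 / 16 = 329 / 72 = 4.57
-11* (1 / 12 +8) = -1067 / 12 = -88.92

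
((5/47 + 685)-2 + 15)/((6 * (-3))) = -10937/282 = -38.78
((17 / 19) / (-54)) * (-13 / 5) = 221 / 5130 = 0.04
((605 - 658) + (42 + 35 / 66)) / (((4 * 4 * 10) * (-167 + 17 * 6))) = 691 / 686400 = 0.00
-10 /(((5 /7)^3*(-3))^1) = 686 /75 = 9.15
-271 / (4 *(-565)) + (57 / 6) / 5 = 913 / 452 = 2.02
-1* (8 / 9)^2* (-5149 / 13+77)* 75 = 6636800 / 351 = 18908.26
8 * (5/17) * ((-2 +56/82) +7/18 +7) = 89620/6273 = 14.29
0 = 0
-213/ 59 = -3.61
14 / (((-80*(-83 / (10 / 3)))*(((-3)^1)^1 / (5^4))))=-4375 / 2988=-1.46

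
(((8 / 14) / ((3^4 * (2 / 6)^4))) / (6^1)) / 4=1 / 42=0.02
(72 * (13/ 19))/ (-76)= -0.65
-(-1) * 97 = 97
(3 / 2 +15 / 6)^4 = 256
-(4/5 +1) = -9/5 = -1.80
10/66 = 5/33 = 0.15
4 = 4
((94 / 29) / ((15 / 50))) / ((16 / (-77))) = -18095 / 348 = -52.00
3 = 3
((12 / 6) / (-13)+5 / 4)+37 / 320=5041 / 4160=1.21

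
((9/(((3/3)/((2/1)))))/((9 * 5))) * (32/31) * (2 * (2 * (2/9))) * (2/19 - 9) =-86528/26505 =-3.26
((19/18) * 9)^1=19/2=9.50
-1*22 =-22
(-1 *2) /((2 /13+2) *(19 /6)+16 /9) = -117 /503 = -0.23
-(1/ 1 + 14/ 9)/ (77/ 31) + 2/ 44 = -1363/ 1386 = -0.98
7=7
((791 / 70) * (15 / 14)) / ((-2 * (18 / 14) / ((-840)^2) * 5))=-664440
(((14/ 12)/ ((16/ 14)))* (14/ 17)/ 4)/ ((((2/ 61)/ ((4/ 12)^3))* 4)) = 0.06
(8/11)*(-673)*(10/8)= -6730/11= -611.82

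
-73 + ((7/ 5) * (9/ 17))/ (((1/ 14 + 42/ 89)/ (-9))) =-4907267/ 57545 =-85.28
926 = 926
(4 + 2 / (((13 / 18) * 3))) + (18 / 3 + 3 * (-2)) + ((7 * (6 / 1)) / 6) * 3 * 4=1156 / 13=88.92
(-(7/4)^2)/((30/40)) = -49/12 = -4.08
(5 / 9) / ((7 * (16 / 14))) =5 / 72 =0.07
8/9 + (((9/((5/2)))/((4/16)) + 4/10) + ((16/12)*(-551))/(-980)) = 36247/2205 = 16.44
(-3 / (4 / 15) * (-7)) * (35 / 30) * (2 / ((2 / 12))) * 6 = 6615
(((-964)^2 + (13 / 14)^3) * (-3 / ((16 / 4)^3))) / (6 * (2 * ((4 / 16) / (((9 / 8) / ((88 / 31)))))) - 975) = 711447327459 / 15800347136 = 45.03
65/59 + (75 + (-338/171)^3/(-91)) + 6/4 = 320859025481/4130174286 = 77.69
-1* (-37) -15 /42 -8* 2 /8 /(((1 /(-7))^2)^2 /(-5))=336653 /14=24046.64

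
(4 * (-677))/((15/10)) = -5416/3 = -1805.33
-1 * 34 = -34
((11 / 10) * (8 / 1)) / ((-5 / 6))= -264 / 25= -10.56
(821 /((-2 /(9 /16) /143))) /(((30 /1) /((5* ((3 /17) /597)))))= -352209 /216512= -1.63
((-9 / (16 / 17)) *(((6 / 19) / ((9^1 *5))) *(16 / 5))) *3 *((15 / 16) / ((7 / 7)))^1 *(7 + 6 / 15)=-16983 / 3800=-4.47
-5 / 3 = -1.67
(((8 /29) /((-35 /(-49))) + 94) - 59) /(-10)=-5131 /1450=-3.54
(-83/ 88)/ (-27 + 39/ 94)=0.04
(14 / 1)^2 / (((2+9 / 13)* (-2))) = -36.40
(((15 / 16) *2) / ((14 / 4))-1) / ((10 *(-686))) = 13 / 192080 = 0.00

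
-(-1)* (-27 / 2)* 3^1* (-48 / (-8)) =-243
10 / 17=0.59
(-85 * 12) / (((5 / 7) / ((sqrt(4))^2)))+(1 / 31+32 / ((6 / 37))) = -512861 / 93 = -5514.63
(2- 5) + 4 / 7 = -17 / 7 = -2.43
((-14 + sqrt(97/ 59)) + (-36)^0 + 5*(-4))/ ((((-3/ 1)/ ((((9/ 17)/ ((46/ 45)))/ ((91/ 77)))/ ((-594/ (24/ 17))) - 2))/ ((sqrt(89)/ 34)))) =86456*sqrt(89)*(-1947 + sqrt(5723))/ 260010699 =-5.87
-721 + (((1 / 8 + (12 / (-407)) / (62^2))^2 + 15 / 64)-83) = -122957940634520 / 152980330129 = -803.75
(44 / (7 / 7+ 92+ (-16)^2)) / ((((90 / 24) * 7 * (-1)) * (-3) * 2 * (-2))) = -44 / 109935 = -0.00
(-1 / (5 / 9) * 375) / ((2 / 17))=-11475 / 2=-5737.50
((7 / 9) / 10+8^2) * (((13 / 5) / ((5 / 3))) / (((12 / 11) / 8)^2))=5375.70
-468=-468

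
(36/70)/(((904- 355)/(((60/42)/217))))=4/648613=0.00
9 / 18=1 / 2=0.50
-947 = -947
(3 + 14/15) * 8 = 472/15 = 31.47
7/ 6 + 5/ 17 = 149/ 102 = 1.46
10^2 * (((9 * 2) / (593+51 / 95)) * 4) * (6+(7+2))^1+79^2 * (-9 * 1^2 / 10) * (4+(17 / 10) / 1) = -89750639169 / 2819300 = -31834.37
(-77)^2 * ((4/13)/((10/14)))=166012/65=2554.03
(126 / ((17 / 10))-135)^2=1071225 / 289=3706.66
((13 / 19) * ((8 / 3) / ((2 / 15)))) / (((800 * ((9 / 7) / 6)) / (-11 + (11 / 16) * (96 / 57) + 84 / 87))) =-445081 / 628140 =-0.71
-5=-5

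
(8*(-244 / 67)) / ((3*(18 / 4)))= -3904 / 1809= -2.16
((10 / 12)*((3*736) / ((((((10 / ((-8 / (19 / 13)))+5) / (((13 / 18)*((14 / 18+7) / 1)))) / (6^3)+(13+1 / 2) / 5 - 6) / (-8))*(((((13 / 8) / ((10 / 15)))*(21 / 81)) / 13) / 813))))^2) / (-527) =-289516824409278857084928000 / 22809555950423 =-12692786525022.63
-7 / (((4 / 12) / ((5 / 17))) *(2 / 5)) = -15.44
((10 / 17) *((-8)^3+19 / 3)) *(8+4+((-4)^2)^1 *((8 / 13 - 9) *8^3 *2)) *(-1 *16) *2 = -1307466377.07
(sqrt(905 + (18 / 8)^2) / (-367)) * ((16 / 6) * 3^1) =-2 * sqrt(14561) / 367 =-0.66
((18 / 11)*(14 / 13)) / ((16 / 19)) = 1197 / 572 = 2.09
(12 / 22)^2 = 0.30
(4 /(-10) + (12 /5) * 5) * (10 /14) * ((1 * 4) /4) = 58 /7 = 8.29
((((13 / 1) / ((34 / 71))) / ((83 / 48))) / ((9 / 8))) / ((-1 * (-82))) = 29536 / 173553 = 0.17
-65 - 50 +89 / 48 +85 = -1351 / 48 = -28.15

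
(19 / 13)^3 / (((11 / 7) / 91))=336091 / 1859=180.79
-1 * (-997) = 997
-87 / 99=-29 / 33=-0.88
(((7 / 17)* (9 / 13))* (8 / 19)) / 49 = 72 / 29393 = 0.00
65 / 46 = 1.41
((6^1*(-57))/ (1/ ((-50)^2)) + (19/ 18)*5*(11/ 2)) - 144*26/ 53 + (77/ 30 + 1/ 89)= -725979443761/ 849060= -855039.04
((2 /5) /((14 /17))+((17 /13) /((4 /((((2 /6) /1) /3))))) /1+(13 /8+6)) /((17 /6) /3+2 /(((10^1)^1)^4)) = 33362125 /3868319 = 8.62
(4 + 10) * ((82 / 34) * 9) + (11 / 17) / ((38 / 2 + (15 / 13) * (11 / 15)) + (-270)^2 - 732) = 4847991515 / 15953514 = 303.88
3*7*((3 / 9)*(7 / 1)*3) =147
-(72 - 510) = 438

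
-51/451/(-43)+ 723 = 14021190/19393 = 723.00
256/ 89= 2.88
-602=-602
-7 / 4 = -1.75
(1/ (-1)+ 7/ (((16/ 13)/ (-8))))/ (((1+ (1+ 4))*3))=-31/ 12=-2.58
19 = 19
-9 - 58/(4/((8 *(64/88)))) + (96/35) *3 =-32777/385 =-85.14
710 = 710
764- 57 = 707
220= 220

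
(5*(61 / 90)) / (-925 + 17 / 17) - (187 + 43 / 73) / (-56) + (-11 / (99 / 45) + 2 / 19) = -35724013 / 23068584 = -1.55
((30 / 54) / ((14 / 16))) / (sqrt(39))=40 * sqrt(39) / 2457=0.10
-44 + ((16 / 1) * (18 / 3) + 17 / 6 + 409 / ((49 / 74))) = 197717 / 294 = 672.51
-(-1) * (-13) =-13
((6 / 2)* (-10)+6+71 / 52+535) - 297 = 11199 / 52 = 215.37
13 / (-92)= -13 / 92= -0.14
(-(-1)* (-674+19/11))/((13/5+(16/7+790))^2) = -9058875/8514088451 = -0.00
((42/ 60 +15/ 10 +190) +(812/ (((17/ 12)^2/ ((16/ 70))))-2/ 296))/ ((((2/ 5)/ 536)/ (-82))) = -334474626602/ 10693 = -31279774.30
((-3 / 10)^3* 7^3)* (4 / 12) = -3087 / 1000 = -3.09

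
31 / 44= 0.70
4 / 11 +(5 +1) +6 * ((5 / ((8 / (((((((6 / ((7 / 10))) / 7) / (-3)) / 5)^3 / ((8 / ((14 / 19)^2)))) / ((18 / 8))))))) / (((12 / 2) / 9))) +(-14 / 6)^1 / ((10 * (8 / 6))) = 2360155003 / 381374840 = 6.19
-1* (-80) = 80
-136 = -136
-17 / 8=-2.12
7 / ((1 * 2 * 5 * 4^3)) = 7 / 640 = 0.01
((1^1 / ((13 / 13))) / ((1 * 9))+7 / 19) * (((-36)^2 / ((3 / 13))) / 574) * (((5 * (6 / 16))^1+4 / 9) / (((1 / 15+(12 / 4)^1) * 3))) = 10855 / 9177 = 1.18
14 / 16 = 7 / 8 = 0.88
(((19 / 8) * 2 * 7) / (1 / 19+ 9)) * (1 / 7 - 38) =-95665 / 688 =-139.05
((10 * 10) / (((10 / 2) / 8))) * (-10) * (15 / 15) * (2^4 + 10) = -41600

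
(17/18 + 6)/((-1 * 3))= -125/54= -2.31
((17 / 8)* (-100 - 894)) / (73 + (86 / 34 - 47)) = -143633 / 1940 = -74.04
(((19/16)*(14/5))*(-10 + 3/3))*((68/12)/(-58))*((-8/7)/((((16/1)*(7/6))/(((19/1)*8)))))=-55233/2030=-27.21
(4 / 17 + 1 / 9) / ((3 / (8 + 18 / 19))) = 530 / 513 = 1.03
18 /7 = 2.57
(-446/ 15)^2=198916/ 225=884.07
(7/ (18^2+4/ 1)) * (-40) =-35/ 41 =-0.85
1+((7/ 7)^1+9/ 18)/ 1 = 5/ 2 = 2.50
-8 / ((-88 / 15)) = 15 / 11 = 1.36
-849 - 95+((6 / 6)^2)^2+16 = -927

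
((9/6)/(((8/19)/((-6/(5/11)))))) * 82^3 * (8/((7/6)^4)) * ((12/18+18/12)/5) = -2912241968064/60025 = -48517150.65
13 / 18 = 0.72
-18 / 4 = -9 / 2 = -4.50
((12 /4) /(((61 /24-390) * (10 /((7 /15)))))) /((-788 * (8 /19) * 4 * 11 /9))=3591 /16120746400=0.00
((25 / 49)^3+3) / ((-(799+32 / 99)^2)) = -3612374172 / 736721766179161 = -0.00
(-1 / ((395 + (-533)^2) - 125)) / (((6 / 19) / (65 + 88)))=-57 / 33454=-0.00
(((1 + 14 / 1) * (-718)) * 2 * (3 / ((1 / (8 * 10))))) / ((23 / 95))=-491112000 / 23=-21352695.65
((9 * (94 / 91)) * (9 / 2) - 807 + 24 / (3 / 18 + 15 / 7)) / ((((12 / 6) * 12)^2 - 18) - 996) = 1110397 / 644371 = 1.72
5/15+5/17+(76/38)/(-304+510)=3347/5253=0.64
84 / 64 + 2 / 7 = 179 / 112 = 1.60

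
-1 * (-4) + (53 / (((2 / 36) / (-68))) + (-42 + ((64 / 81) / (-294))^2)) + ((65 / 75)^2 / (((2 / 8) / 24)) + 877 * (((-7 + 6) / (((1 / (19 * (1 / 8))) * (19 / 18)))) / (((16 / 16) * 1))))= -947226001663469 / 14177664900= -66811.14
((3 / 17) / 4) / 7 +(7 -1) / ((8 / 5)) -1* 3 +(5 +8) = 1637 / 119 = 13.76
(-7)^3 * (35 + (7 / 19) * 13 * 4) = -352947 / 19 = -18576.16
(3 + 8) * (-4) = -44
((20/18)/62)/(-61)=-5/17019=-0.00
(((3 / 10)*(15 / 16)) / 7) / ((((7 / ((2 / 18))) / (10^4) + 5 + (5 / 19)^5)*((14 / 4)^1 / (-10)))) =-139280568750 / 6075617517613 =-0.02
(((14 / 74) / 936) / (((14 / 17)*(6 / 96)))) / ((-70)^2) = 17 / 21212100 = 0.00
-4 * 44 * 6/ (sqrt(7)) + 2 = 2 - 1056 * sqrt(7)/ 7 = -397.13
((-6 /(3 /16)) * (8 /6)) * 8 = -1024 /3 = -341.33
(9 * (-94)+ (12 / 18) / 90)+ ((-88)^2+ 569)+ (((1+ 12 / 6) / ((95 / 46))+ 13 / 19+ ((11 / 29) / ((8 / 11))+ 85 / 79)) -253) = 67863113423 / 9402264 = 7217.74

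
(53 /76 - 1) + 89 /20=394 /95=4.15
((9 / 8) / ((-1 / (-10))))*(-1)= -45 / 4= -11.25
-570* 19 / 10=-1083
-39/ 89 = -0.44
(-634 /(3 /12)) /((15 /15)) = -2536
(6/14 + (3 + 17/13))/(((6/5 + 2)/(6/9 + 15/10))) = 2155/672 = 3.21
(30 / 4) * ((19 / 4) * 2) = 285 / 4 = 71.25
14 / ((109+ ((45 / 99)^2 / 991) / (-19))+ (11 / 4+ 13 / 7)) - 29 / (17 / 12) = -2506877828516 / 123204103893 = -20.35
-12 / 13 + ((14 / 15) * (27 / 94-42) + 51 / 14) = -1548793 / 42770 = -36.21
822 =822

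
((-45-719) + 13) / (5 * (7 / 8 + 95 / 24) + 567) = -4506 / 3547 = -1.27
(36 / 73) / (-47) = -36 / 3431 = -0.01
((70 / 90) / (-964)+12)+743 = 755.00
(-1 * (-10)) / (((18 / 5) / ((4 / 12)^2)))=25 / 81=0.31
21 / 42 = 1 / 2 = 0.50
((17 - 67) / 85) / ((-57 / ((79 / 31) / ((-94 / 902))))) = -356290 / 1411833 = -0.25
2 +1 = 3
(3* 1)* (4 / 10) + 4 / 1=26 / 5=5.20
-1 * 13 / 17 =-13 / 17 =-0.76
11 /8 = 1.38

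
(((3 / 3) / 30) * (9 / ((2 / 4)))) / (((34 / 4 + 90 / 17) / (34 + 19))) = 5406 / 2345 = 2.31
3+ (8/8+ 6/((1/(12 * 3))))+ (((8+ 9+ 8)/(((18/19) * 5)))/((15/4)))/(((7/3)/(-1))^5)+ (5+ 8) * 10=5882108/16807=349.98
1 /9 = 0.11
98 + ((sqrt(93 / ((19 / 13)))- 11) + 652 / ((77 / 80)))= sqrt(22971) / 19 + 58859 / 77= 772.38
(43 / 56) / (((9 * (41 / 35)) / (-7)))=-1505 / 2952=-0.51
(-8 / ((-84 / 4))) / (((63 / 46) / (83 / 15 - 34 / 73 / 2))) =2135872 / 1448685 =1.47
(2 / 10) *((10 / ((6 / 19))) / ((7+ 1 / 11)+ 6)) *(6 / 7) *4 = 209 / 126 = 1.66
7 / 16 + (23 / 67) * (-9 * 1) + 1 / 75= -212153 / 80400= -2.64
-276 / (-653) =276 / 653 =0.42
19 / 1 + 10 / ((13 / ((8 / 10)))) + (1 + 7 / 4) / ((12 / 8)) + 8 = 2297 / 78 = 29.45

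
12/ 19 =0.63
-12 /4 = -3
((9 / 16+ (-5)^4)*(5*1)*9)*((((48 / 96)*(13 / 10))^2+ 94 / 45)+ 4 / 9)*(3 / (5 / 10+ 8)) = 319517307 / 10880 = 29367.40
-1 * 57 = -57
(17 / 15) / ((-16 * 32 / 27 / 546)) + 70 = 47831 / 1280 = 37.37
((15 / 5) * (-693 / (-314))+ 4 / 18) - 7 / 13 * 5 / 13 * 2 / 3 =3202351 / 477594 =6.71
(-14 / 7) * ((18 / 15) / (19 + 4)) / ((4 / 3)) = -9 / 115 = -0.08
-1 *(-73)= 73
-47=-47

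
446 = 446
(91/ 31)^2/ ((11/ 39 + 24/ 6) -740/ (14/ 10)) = -2260713/ 137548891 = -0.02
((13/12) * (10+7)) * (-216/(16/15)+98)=-46189/24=-1924.54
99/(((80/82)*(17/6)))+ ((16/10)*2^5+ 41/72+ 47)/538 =118526537/3292560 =36.00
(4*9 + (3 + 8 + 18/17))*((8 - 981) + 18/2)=-787588/17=-46328.71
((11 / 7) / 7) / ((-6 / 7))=-11 / 42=-0.26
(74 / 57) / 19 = 74 / 1083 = 0.07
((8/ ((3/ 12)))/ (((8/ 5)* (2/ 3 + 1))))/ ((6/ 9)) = 18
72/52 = 18/13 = 1.38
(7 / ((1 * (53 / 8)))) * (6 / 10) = 168 / 265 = 0.63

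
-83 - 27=-110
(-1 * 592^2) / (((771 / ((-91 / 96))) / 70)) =69764240 / 2313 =30161.80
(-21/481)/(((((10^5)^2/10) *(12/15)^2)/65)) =-21/4736000000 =-0.00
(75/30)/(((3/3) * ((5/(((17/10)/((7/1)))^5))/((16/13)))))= 1419857/2731137500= 0.00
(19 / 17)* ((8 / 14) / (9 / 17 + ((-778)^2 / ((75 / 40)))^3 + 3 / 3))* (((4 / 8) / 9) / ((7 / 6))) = 42750 / 47289263330914324385267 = 0.00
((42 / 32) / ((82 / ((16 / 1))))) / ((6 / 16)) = 28 / 41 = 0.68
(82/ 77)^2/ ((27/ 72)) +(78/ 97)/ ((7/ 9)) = 7001606/ 1725339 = 4.06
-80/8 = -10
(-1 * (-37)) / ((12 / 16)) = 148 / 3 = 49.33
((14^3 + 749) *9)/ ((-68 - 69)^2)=31437/ 18769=1.67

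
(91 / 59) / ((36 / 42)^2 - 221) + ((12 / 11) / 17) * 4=29731943 / 119079169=0.25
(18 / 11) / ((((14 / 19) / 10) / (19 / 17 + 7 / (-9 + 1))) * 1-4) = -2565 / 5794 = -0.44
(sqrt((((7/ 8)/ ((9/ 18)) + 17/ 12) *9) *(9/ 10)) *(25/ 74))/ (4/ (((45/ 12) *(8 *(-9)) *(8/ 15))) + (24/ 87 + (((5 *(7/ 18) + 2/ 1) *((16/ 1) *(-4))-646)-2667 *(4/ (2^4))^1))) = -3915 *sqrt(285)/ 60450748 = -0.00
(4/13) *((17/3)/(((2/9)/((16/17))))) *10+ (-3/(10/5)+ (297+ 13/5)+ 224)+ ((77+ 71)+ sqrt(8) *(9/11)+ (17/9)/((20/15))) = 18 *sqrt(2)/11+ 581383/780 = 747.68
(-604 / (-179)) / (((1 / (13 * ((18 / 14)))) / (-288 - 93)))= -26924508 / 1253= -21488.04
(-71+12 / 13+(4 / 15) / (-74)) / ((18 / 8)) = -31.15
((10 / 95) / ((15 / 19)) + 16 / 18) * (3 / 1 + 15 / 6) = 253 / 45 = 5.62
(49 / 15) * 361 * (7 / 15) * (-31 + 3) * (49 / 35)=-24269308 / 1125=-21572.72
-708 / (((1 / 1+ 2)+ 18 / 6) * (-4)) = 59 / 2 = 29.50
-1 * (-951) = 951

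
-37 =-37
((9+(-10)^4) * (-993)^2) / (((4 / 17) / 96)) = 4026700691928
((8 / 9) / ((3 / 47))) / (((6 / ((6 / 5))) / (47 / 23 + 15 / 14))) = 188564 / 21735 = 8.68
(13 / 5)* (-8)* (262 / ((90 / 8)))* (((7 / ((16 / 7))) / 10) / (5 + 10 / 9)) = -166894 / 6875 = -24.28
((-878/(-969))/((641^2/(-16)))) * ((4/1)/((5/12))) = -224768/663572815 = -0.00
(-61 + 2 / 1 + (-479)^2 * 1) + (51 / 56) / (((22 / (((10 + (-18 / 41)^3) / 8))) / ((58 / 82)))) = 3194225186769487 / 13925350208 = 229382.04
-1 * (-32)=32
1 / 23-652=-14995 / 23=-651.96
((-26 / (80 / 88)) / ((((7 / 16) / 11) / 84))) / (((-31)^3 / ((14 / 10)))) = 2114112 / 744775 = 2.84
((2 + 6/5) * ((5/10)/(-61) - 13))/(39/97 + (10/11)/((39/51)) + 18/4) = -352212432/51536765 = -6.83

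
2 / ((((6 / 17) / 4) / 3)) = 68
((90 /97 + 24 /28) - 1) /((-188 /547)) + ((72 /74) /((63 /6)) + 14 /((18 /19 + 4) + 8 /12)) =57142699 /188924960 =0.30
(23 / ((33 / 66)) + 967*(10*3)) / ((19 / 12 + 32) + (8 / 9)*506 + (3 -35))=1046016 / 16249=64.37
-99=-99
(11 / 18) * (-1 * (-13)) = 143 / 18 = 7.94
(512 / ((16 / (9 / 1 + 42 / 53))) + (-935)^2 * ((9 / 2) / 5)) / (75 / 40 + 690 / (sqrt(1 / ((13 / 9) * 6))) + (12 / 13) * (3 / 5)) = -9132716398260 / 19711104298681 + 864824133992000 * sqrt(78) / 19711104298681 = 387.03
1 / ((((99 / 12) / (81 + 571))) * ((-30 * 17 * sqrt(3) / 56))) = -73024 * sqrt(3) / 25245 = -5.01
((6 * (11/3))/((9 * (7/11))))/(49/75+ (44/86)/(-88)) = 1040600/175413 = 5.93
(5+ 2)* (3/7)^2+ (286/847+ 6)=587/77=7.62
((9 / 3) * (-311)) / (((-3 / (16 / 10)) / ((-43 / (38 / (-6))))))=3378.44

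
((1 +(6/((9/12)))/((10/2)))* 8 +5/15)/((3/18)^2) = 760.80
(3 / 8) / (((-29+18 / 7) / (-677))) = 14217 / 1480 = 9.61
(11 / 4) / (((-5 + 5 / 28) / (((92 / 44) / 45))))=-161 / 6075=-0.03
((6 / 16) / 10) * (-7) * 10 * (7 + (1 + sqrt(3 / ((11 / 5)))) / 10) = -1491 / 80 - 21 * sqrt(165) / 880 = -18.94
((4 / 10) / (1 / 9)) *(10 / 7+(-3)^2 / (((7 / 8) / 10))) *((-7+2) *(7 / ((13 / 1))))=-13140 / 13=-1010.77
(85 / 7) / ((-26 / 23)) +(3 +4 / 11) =-7.38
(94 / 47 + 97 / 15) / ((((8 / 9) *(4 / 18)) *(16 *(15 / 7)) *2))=8001 / 12800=0.63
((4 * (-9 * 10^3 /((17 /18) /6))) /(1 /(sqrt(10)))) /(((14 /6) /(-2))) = 23328000 * sqrt(10) /119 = 619912.72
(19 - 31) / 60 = -1 / 5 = -0.20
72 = 72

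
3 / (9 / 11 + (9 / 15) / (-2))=110 / 19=5.79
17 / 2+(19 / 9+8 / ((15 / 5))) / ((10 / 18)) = 17.10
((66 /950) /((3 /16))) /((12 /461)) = 20284 /1425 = 14.23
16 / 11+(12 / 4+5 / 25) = 256 / 55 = 4.65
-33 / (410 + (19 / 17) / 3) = -1683 / 20929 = -0.08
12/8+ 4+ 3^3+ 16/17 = 1137/34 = 33.44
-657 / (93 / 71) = -15549 / 31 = -501.58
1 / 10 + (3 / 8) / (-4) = 1 / 160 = 0.01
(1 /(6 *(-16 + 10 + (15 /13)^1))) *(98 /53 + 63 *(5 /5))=-6383 /2862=-2.23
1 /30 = 0.03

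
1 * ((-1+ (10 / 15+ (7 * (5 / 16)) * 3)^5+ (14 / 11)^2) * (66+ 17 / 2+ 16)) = 110185628389935407 / 61662560256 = 1786912.97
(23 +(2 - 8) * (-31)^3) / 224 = 178769 / 224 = 798.08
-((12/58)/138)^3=-1/296740963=-0.00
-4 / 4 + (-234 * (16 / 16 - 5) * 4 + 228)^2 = 15776783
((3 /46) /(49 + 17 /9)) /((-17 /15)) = -405 /358156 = -0.00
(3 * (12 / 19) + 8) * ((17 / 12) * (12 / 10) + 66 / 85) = 39574 / 1615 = 24.50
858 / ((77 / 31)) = 2418 / 7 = 345.43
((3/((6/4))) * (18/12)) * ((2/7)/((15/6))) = 12/35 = 0.34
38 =38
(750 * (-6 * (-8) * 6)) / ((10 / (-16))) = -345600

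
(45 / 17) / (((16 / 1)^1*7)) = 45 / 1904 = 0.02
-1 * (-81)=81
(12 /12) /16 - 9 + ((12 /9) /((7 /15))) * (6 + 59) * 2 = 362.49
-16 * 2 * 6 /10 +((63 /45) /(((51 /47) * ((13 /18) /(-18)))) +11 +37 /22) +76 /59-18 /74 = -1996920353 /53068730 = -37.63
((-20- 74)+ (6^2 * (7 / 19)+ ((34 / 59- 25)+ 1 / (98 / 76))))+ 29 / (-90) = -517631971 / 4943610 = -104.71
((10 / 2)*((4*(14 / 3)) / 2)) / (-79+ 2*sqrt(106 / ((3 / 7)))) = -2212 / 3151 - 56*sqrt(2226) / 9453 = -0.98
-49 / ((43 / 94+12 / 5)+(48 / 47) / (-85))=-78302 / 4547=-17.22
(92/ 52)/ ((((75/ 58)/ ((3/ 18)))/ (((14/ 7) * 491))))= 654994/ 2925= 223.93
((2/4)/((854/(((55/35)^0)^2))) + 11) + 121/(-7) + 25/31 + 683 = 35873399/52948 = 677.52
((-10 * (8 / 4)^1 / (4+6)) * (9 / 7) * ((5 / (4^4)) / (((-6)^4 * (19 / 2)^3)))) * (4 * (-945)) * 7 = 525 / 438976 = 0.00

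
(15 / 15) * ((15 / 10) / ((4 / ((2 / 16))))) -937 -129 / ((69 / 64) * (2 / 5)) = -1236.08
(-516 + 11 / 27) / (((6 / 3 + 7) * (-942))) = 13921 / 228906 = 0.06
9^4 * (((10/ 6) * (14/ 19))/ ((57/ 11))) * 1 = 561330/ 361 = 1554.93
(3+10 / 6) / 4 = 1.17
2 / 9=0.22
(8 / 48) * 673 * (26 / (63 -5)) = 8749 / 174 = 50.28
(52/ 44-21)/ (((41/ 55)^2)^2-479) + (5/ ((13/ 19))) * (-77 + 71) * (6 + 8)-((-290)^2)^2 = -201377795768492162985/ 28472103491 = -7072810613.80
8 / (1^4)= 8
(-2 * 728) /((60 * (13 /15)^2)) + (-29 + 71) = 9.69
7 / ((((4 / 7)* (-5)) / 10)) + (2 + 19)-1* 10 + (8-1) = -13 / 2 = -6.50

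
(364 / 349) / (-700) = -13 / 8725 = -0.00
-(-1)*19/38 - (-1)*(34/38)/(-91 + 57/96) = 53879/109934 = 0.49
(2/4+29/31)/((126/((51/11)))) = 1513/28644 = 0.05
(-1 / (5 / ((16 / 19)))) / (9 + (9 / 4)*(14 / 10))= -64 / 4617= -0.01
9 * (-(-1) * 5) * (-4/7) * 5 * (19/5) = -3420/7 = -488.57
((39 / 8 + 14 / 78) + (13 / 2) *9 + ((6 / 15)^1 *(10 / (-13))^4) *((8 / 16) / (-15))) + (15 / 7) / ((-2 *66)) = 1117782957 / 17593576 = 63.53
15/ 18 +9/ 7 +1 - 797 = -33343/ 42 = -793.88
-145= -145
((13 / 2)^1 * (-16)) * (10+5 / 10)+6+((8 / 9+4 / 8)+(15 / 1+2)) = -19217 / 18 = -1067.61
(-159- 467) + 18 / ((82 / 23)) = -25459 / 41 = -620.95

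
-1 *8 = -8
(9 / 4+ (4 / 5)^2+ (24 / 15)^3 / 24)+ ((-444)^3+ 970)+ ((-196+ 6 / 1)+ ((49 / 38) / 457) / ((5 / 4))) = -1140003238404947 / 13024500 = -87527600.94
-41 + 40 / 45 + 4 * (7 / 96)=-2867 / 72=-39.82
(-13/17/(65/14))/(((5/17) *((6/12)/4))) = -112/25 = -4.48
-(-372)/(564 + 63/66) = 2728/4143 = 0.66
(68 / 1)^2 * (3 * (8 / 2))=55488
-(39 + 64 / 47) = -1897 / 47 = -40.36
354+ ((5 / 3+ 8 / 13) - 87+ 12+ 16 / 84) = 25614 / 91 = 281.47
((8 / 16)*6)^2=9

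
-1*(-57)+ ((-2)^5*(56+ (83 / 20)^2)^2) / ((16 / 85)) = -14582461857 / 16000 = -911403.87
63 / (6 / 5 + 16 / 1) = 3.66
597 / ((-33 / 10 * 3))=-1990 / 33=-60.30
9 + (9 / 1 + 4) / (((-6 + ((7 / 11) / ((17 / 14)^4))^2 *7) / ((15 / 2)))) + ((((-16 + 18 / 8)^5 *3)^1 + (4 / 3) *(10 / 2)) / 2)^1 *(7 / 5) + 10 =-14452581189678511910663 / 14002803474302976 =-1032120.55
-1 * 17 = -17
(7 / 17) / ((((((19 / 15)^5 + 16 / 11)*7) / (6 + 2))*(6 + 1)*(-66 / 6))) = -6075000 / 4687063591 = -0.00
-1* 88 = -88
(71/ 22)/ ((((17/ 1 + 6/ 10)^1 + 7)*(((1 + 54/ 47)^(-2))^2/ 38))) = 701887404745/ 6602208393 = 106.31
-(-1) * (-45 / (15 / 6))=-18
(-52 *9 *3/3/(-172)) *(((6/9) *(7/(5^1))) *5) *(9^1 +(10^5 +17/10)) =273029211/215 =1269903.31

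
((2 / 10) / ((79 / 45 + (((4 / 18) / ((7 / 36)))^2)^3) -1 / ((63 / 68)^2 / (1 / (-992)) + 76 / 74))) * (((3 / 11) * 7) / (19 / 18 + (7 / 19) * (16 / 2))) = 69155466546606048 / 2889127515912677171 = 0.02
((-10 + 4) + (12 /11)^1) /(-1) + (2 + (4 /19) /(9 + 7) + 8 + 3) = 14983 /836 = 17.92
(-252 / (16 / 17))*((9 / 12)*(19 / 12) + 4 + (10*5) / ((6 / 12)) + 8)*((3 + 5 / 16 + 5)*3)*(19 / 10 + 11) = -99832173651 / 10240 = -9749235.71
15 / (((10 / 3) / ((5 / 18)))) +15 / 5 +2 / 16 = 35 / 8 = 4.38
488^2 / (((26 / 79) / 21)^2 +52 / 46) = 7537550874336 / 35787427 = 210620.08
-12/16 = -0.75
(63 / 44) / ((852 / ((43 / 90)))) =301 / 374880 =0.00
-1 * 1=-1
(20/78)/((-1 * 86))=-5/1677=-0.00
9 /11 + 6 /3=31 /11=2.82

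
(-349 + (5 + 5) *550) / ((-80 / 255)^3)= -683285301 / 4096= -166817.70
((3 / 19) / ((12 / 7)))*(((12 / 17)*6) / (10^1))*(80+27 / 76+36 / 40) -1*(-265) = 164575751 / 613700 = 268.17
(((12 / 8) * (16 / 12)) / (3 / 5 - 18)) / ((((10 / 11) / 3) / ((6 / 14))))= -33 / 203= -0.16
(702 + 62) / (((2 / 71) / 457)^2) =201086291519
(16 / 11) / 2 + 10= 10.73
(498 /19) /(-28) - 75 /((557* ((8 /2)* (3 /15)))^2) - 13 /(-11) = 1781809123 /7262308592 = 0.25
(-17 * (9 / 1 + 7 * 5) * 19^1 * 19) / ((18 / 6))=-270028 / 3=-90009.33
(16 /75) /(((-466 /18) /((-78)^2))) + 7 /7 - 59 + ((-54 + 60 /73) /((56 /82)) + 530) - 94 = 1488274671 /5953150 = 250.00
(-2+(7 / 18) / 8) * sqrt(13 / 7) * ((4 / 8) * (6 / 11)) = -281 * sqrt(91) / 3696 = -0.73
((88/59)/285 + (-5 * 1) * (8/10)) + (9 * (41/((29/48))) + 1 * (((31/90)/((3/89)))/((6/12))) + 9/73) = 200979733442/320376195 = 627.32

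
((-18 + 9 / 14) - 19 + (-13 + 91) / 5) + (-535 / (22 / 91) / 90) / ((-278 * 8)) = -639490661 / 30824640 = -20.75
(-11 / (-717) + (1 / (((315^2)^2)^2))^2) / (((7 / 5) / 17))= 585718865427351116891440825269927978519688 / 3144088754630882626393734226769805908203125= 0.19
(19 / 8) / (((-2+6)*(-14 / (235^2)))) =-1049275 / 448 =-2342.13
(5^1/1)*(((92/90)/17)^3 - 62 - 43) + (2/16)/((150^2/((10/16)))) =-60170368611967/114610464000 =-525.00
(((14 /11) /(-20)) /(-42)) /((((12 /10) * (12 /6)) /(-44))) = -1 /36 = -0.03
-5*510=-2550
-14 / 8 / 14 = -1 / 8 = -0.12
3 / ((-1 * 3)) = -1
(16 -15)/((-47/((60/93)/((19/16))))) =-320/27683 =-0.01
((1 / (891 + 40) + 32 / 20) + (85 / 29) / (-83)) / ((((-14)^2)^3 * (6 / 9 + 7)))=3289443 / 121275156301180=0.00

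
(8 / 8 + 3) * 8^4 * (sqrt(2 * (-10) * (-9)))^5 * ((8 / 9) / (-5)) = -566231040 * sqrt(5) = -1266131096.41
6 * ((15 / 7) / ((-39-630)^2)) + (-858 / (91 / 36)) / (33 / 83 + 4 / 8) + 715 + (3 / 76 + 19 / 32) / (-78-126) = 2166973035837997 / 6433210783104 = 336.84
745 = 745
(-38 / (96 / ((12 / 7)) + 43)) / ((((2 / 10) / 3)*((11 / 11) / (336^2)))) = -7150080 / 11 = -650007.27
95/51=1.86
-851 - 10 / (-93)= -79133 / 93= -850.89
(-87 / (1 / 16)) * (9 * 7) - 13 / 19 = -1666237 / 19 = -87696.68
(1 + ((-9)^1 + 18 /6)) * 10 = -50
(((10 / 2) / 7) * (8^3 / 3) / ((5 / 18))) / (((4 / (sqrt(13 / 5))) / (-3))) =-2304 * sqrt(65) / 35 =-530.73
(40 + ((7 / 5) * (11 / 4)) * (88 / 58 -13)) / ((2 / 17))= -41497 / 1160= -35.77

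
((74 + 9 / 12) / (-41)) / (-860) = 299 / 141040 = 0.00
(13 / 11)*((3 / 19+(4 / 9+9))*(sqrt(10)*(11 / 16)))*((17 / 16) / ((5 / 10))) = 181441*sqrt(10) / 10944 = 52.43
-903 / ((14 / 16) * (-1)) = 1032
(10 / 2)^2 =25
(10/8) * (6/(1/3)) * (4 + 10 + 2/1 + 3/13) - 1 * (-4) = 9599/26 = 369.19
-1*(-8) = 8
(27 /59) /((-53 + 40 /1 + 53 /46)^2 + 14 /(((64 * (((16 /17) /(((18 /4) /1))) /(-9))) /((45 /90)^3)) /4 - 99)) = 8022418308 /2458362512393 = 0.00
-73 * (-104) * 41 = 311272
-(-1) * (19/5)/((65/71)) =1349/325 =4.15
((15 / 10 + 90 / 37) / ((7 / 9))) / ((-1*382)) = -2619 / 197876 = -0.01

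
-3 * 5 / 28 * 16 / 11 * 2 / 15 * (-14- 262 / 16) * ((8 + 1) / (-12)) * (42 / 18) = -243 / 44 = -5.52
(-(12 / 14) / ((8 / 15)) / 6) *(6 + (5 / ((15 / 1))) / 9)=-815 / 504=-1.62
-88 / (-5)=88 / 5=17.60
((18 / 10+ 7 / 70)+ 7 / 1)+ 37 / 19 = 2061 / 190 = 10.85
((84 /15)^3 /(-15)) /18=-0.65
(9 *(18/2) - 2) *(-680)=-53720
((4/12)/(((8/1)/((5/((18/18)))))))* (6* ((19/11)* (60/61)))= 1425/671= 2.12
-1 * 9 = -9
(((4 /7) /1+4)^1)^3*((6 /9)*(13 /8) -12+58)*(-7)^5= -226795520 /3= -75598506.67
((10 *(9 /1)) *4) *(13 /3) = 1560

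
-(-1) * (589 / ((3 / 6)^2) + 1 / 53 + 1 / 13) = 1623350 / 689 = 2356.10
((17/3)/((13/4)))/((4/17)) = 289/39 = 7.41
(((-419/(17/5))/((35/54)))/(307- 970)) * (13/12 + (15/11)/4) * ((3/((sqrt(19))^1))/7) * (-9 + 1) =-2835792 * sqrt(19)/38475437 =-0.32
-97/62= -1.56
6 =6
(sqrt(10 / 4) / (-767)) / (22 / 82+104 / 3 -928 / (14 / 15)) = 861 * sqrt(10) / 1267085534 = 0.00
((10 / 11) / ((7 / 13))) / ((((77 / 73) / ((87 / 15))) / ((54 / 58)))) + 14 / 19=1056680 / 112651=9.38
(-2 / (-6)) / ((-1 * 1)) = -1 / 3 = -0.33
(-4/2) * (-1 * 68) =136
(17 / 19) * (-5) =-4.47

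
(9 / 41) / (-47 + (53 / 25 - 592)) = -225 / 652802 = -0.00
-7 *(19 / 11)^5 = -17332693 / 161051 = -107.62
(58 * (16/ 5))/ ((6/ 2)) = 928/ 15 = 61.87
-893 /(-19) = 47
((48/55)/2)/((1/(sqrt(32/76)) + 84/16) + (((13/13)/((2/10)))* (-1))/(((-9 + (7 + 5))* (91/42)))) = 290784/2632685 - 16224* sqrt(38)/2632685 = 0.07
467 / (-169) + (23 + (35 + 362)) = 70513 / 169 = 417.24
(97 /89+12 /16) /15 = 131 /1068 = 0.12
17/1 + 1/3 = 52/3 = 17.33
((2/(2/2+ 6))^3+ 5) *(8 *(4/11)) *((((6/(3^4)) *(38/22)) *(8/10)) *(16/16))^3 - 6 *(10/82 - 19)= 57387652442415908/506582313323625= 113.28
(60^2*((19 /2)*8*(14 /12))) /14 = 22800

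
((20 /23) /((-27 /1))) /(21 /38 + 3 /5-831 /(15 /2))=3800 /12937293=0.00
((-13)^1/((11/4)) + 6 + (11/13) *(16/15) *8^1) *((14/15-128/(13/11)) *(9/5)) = -381448484/232375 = -1641.52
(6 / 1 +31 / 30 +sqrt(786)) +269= sqrt(786) +8281 / 30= 304.07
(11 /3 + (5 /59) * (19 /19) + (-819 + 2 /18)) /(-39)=432838 /20709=20.90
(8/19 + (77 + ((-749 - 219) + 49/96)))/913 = -1623485/1665312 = -0.97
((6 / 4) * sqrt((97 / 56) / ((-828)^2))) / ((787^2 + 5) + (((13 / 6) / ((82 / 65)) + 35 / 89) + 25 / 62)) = 113119 * sqrt(1358) / 1082897621104936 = 0.00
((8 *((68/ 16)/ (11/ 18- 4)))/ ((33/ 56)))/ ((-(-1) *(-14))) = 816/ 671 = 1.22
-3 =-3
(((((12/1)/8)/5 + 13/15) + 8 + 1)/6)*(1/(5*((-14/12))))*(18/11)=-183/385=-0.48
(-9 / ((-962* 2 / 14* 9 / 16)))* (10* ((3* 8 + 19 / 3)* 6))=211.89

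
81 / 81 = 1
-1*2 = -2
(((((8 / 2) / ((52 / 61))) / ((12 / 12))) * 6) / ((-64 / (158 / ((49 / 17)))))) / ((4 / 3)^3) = -6635763 / 652288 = -10.17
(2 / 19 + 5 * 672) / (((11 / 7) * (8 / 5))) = 1117235 / 836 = 1336.41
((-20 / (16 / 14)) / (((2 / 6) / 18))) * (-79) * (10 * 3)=2239650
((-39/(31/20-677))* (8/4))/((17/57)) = 520/1343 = 0.39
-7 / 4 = -1.75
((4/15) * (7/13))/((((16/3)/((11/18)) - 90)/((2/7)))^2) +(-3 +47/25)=-1527337576/1363696425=-1.12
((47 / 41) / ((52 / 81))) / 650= 0.00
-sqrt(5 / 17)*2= -2*sqrt(85) / 17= -1.08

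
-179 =-179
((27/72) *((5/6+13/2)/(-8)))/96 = -11/3072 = -0.00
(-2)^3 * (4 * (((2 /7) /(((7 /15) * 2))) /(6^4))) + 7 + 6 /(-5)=38317 /6615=5.79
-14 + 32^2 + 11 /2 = 2031 /2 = 1015.50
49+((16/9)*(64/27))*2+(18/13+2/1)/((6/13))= 15737/243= 64.76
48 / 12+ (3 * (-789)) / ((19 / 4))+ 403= -1735 / 19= -91.32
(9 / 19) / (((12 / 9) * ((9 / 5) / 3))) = 0.59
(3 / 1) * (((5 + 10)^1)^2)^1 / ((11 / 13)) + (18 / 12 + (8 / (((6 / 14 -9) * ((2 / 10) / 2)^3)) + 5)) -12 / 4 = -132.11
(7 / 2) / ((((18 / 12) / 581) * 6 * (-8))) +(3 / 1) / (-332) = -337669 / 11952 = -28.25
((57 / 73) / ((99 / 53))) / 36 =1007 / 86724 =0.01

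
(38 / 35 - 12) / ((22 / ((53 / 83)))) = -10123 / 31955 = -0.32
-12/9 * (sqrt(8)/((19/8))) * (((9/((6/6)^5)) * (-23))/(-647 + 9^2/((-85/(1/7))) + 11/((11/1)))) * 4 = -10510080 * sqrt(2)/7304569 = -2.03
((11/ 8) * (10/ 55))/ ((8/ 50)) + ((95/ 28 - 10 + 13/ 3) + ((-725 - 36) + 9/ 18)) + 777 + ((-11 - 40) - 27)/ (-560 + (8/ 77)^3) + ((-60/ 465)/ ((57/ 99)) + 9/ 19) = 51157195431857/ 3162233406192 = 16.18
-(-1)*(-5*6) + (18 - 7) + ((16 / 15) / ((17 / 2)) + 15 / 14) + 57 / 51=-59567 / 3570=-16.69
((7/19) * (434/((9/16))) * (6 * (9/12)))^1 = 24304/19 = 1279.16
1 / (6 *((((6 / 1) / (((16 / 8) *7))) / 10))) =35 / 9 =3.89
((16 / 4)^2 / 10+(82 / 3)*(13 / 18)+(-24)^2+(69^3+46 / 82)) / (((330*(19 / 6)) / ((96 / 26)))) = 29145707216 / 25064325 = 1162.84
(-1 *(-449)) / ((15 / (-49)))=-22001 / 15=-1466.73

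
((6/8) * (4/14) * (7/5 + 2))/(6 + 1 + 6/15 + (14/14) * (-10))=-51/182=-0.28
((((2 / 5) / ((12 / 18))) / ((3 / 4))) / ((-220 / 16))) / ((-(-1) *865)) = -0.00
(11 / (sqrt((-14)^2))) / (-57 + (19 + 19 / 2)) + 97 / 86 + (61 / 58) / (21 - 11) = 11996107 / 9951060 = 1.21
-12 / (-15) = 0.80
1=1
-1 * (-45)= 45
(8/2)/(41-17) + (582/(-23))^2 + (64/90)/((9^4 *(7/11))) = 1400456746481/2186584470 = 640.48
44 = 44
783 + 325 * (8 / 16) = 1891 / 2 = 945.50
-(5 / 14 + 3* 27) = -1139 / 14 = -81.36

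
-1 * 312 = -312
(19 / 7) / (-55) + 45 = 17306 / 385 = 44.95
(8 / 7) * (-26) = -208 / 7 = -29.71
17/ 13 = 1.31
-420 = -420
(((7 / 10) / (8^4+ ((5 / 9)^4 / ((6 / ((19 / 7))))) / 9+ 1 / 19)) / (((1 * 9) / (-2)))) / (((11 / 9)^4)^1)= -240458983506 / 14129351183267375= -0.00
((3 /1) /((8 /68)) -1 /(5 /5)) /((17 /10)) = 245 /17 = 14.41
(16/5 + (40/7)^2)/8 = 4.48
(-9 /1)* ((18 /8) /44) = -81 /176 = -0.46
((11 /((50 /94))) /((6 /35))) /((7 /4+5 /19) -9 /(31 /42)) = -4263182 /359775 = -11.85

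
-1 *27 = -27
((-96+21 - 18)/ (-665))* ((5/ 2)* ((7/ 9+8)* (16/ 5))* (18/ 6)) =19592/ 665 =29.46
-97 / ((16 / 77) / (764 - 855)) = 679679 / 16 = 42479.94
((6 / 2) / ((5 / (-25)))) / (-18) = 5 / 6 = 0.83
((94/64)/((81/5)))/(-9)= -235/23328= -0.01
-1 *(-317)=317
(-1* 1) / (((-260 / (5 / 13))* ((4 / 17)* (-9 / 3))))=-17 / 8112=-0.00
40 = 40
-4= -4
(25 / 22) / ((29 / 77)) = 175 / 58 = 3.02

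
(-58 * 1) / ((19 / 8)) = -464 / 19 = -24.42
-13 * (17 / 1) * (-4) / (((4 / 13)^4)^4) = 147057070629482744861 / 1073741824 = 136957569634.06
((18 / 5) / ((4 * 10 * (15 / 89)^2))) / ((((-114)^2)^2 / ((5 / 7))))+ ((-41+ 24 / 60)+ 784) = 439450544038321 / 591136056000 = 743.40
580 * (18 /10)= 1044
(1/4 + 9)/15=37/60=0.62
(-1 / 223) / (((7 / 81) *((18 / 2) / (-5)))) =45 / 1561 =0.03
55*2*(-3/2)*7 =-1155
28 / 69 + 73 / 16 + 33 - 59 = -23219 / 1104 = -21.03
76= 76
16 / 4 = 4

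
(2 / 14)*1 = 1 / 7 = 0.14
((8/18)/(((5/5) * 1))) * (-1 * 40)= -160/9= -17.78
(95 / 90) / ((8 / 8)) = 19 / 18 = 1.06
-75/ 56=-1.34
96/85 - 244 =-242.87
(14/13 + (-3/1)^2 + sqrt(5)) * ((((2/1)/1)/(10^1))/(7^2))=sqrt(5)/245 + 131/3185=0.05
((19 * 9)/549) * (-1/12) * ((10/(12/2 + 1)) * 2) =-95/1281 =-0.07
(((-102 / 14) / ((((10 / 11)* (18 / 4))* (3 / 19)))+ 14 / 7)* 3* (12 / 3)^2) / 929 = -46768 / 97545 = -0.48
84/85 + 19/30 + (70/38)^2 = 923297/184110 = 5.01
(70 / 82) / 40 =0.02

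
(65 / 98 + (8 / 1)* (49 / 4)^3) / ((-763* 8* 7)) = -5765061 / 16749376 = -0.34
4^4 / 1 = 256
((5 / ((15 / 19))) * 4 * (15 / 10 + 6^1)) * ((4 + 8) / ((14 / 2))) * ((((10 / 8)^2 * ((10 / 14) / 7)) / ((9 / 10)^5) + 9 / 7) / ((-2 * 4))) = -427627015 / 6751269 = -63.34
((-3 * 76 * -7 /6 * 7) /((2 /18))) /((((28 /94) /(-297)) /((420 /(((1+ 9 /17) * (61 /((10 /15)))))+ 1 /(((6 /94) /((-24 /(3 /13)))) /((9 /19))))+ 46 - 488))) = 16043156842482 /793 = 20230967014.48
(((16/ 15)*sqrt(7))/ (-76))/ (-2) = 0.02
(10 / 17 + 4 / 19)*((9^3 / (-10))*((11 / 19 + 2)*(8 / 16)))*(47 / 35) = -30939489 / 306850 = -100.83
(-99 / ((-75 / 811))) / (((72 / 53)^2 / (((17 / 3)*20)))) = 426004513 / 6480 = 65741.44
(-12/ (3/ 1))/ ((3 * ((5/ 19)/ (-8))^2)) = -92416/ 75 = -1232.21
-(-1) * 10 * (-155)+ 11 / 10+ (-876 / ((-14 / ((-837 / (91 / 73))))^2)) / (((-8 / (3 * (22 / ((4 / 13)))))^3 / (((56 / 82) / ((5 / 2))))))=381967013985605847 / 36001280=10609817594.97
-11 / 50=-0.22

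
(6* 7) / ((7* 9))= 2 / 3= 0.67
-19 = -19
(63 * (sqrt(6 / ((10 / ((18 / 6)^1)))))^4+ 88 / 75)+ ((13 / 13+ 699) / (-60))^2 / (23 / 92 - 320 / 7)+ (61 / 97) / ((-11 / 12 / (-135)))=90130385581 / 305615475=294.91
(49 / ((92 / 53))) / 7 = 371 / 92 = 4.03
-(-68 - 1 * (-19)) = 49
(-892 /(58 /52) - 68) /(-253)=25164 /7337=3.43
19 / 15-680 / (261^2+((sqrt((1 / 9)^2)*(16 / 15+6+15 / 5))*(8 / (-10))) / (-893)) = 774022786201 / 615924545685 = 1.26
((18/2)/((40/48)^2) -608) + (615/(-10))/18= -179537/300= -598.46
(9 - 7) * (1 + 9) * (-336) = -6720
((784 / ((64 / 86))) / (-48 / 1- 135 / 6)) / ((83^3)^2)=-2107 / 46098592645029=-0.00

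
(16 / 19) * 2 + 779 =14833 / 19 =780.68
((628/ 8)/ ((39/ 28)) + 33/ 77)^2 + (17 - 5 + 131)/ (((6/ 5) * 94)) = 45202248437/ 14011452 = 3226.09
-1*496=-496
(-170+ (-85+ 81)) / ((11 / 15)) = -2610 / 11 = -237.27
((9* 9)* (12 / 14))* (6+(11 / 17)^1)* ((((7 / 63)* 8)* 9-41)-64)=-5327046 / 119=-44765.09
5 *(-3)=-15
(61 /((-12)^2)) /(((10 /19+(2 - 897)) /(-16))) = 1159 /152955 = 0.01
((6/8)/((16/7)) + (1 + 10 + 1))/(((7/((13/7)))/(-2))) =-10257/1568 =-6.54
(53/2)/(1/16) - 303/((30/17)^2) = 98011/300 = 326.70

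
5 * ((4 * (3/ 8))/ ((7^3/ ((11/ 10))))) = 33/ 1372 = 0.02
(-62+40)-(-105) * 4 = 398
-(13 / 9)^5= -371293 / 59049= -6.29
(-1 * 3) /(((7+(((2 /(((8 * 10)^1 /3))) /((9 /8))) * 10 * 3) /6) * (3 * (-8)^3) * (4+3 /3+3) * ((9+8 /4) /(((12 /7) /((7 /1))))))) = 9 /12142592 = 0.00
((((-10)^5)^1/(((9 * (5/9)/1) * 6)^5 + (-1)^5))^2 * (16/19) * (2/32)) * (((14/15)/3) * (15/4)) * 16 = 560000000000/33657927229800057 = 0.00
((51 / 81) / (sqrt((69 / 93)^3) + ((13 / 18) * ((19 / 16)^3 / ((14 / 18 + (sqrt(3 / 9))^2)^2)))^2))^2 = 0.16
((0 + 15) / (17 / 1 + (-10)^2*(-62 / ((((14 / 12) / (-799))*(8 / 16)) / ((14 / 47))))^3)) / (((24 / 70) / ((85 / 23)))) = 0.00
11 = 11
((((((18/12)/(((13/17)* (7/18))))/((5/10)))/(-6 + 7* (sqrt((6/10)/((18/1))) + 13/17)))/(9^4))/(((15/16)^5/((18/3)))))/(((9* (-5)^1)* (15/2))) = -41213231104* sqrt(30)/5684052126796875 - 53334769664/2652557659171875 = -0.00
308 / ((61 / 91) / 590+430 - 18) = 16536520 / 22120341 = 0.75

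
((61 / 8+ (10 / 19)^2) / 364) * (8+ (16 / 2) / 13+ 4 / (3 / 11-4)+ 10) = 106688175 / 280153328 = 0.38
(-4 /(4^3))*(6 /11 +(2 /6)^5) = -1469 /42768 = -0.03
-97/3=-32.33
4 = 4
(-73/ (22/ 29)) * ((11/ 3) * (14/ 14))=-2117/ 6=-352.83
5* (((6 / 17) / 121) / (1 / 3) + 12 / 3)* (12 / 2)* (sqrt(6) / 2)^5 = 556605* sqrt(6) / 4114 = 331.40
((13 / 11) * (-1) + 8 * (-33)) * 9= -26253 / 11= -2386.64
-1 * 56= -56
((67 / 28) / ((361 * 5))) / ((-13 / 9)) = -603 / 657020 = -0.00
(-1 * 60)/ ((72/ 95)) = -475/ 6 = -79.17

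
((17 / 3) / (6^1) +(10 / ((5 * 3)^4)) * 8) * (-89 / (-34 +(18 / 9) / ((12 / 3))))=1704973 / 678375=2.51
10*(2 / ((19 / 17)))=340 / 19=17.89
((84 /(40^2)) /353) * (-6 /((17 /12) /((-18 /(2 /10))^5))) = 22320522000 /6001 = 3719467.09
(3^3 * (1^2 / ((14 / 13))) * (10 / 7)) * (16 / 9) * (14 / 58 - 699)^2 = 1281164651520 / 41209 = 31089438.02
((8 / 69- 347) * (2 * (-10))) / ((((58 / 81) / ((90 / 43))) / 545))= 316983172500 / 28681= 11052026.52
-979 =-979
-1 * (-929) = 929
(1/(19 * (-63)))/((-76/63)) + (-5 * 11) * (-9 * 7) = 5003461/1444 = 3465.00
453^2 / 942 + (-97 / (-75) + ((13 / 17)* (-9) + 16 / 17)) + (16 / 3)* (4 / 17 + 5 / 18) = 778037149 / 3603150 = 215.93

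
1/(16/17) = 17/16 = 1.06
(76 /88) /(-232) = -19 /5104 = -0.00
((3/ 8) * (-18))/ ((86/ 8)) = -27/ 43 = -0.63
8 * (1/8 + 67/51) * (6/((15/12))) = 4696/85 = 55.25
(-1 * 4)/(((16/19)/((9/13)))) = -171/52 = -3.29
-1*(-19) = 19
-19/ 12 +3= 1.42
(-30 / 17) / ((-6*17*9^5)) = 5 / 17065161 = 0.00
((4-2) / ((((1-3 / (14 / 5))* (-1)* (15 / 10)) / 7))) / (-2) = -196 / 3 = -65.33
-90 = -90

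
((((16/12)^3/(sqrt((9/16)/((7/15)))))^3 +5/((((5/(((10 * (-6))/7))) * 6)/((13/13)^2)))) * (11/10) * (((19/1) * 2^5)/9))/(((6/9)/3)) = -3344/7 +196360536064 * sqrt(105)/597871125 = 2887.72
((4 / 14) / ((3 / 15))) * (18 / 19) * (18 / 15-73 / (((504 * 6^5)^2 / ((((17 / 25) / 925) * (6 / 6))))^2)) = 7967797377527842156606017751577837 / 4906097459311125031613890560000000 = 1.62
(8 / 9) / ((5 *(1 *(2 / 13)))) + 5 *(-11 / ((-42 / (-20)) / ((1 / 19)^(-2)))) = -9453.61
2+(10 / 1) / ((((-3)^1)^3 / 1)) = 44 / 27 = 1.63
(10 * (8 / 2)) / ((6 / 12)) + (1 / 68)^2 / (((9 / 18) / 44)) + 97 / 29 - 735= -10922725 / 16762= -651.64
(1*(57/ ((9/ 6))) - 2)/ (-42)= -6/ 7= -0.86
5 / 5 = 1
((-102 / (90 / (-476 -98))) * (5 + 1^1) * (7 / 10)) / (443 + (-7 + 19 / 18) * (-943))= 1229508 / 2721875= 0.45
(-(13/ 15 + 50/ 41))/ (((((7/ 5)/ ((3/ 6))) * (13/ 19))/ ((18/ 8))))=-73131/ 29848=-2.45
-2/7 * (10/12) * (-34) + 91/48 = 1119/112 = 9.99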